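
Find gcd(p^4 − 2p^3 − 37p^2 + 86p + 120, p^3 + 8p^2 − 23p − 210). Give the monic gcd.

Repeated division with remainder:
  p^4 − 2p^3 − 37p^2 + 86p + 120 = (p − 10)(p^3 + 8p^2 − 23p − 210) + (66p^2 + 66p − 1980)
  p^3 + 8p^2 − 23p − 210 = ((1/66)p + 7/66)(66p^2 + 66p − 1980) + (0)
Last nonzero remainder: 66p^2 + 66p − 1980. Dividing through by 66 gives the monic gcd p^2 + p − 30.

p^2 + p − 30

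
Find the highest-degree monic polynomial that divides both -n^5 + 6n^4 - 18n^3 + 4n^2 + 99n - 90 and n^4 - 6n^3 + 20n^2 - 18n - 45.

n^3 - 7n^2 + 27n - 45

Apply the Euclidean algorithm:
  -n^5 + 6n^4 - 18n^3 + 4n^2 + 99n - 90 = (-n)(n^4 - 6n^3 + 20n^2 - 18n - 45) + (2n^3 - 14n^2 + 54n - 90)
  n^4 - 6n^3 + 20n^2 - 18n - 45 = ((1/2)n + 1/2)(2n^3 - 14n^2 + 54n - 90) + (0)
Last nonzero remainder: 2n^3 - 14n^2 + 54n - 90. Dividing through by 2 gives the monic gcd n^3 - 7n^2 + 27n - 45.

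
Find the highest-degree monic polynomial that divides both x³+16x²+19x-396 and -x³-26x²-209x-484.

x+11

Apply the Euclidean algorithm:
  x³+16x²+19x-396 = (-1)(-x³-26x²-209x-484) + (-10x²-190x-880)
  -x³-26x²-209x-484 = ((1/10)x+7/10)(-10x²-190x-880) + (12x+132)
  -10x²-190x-880 = (-(5/6)x-20/3)(12x+132) + (0)
Last nonzero remainder: 12x+132. Dividing through by 12 gives the monic gcd x+11.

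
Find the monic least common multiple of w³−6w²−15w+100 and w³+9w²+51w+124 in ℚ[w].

w⁵−w⁴−14w³−161w²+35w+3100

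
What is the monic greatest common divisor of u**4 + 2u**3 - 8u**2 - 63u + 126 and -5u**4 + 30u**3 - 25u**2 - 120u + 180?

u**2 - 5u + 6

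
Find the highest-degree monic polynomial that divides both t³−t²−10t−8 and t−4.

By polynomial division,
  t³−t²−10t−8 = (t²+3t+2)(t−4) + (0)
The last nonzero remainder t−4 is already monic.

t−4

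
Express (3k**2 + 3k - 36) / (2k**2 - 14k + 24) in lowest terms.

(3k + 12)/(2k - 8)

Euclidean algorithm in ℚ[k]:
  3k**2 + 3k - 36 = (3/2)(2k**2 - 14k + 24) + (24k - 72)
  2k**2 - 14k + 24 = ((1/12)k - 1/3)(24k - 72) + (0)
Last nonzero remainder: 24k - 72. Dividing through by 24 gives the monic gcd k - 3.
Cancel k - 3 from numerator and denominator to get the reduced form.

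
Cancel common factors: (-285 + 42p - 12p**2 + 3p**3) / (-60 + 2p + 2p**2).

(57 + 3p + 3p**2)/(12 + 2p)

Apply the Euclidean algorithm:
  3p**3 - 12p**2 + 42p - 285 = ((3/2)p - 15/2)(2p**2 + 2p - 60) + (147p - 735)
  2p**2 + 2p - 60 = ((2/147)p + 4/49)(147p - 735) + (0)
Last nonzero remainder: 147p - 735. Dividing through by 147 gives the monic gcd p - 5.
Cancel p - 5 from numerator and denominator to get the reduced form.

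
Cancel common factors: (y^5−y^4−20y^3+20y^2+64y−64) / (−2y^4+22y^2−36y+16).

(−y^2+2y+8)/(2y−2)

Euclidean algorithm in ℚ[y]:
  y^5−y^4−20y^3+20y^2+64y−64 = (−(1/2)y+1/2)(−2y^4+22y^2−36y+16) + (−9y^3−9y^2+90y−72)
  −2y^4+22y^2−36y+16 = ((2/9)y−2/9)(−9y^3−9y^2+90y−72) + (0)
Last nonzero remainder: −9y^3−9y^2+90y−72. Dividing through by −9 gives the monic gcd y^3+y^2−10y+8.
Cancel y^3+y^2−10y+8 from numerator and denominator to get the reduced form.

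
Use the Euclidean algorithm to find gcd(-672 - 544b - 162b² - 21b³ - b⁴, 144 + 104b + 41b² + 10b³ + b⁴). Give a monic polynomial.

16 + 8b + b²

By polynomial division,
  -b⁴ - 21b³ - 162b² - 544b - 672 = (-1)(b⁴ + 10b³ + 41b² + 104b + 144) + (-11b³ - 121b² - 440b - 528)
  b⁴ + 10b³ + 41b² + 104b + 144 = (-(1/11)b + 1/11)(-11b³ - 121b² - 440b - 528) + (12b² + 96b + 192)
  -11b³ - 121b² - 440b - 528 = (-(11/12)b - 11/4)(12b² + 96b + 192) + (0)
Last nonzero remainder: 12b² + 96b + 192. Dividing through by 12 gives the monic gcd b² + 8b + 16.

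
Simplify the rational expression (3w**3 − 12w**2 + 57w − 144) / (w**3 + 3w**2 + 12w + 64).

Apply the Euclidean algorithm:
  3w**3 − 12w**2 + 57w − 144 = (3)(w**3 + 3w**2 + 12w + 64) + (−21w**2 + 21w − 336)
  w**3 + 3w**2 + 12w + 64 = (−(1/21)w − 4/21)(−21w**2 + 21w − 336) + (0)
Last nonzero remainder: −21w**2 + 21w − 336. Dividing through by −21 gives the monic gcd w**2 − w + 16.
Cancel w**2 − w + 16 from numerator and denominator to get the reduced form.

(3w − 9)/(w + 4)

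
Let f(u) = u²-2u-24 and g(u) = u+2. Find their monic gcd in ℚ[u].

By polynomial division,
  u²-2u-24 = (u-4)(u+2) + (-16)
  u+2 = (-(1/16)u-1/8)(-16) + (0)
The last nonzero remainder is the constant -16, so the polynomials are coprime and gcd = 1.

1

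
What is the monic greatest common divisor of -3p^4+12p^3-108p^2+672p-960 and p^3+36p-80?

Euclidean algorithm in ℚ[p]:
  -3p^4+12p^3-108p^2+672p-960 = (-3p+12)(p^3+36p-80) + (0)
The last nonzero remainder p^3+36p-80 is already monic.

p^3+36p-80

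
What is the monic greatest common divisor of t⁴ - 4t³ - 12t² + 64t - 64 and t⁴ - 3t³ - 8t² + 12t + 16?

By polynomial division,
  t⁴ - 4t³ - 12t² + 64t - 64 = (t⁴ - 3t³ - 8t² + 12t + 16) + (-t³ - 4t² + 52t - 80)
  t⁴ - 3t³ - 8t² + 12t + 16 = (-t + 7)(-t³ - 4t² + 52t - 80) + (72t² - 432t + 576)
  -t³ - 4t² + 52t - 80 = (-(1/72)t - 5/36)(72t² - 432t + 576) + (0)
Last nonzero remainder: 72t² - 432t + 576. Dividing through by 72 gives the monic gcd t² - 6t + 8.

t² - 6t + 8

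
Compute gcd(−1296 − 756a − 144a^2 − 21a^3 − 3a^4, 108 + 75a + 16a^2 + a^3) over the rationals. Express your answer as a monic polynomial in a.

12 + 7a + a^2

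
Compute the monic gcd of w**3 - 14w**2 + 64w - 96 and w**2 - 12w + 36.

w - 6

Euclidean algorithm in ℚ[w]:
  w**3 - 14w**2 + 64w - 96 = (w - 2)(w**2 - 12w + 36) + (4w - 24)
  w**2 - 12w + 36 = ((1/4)w - 3/2)(4w - 24) + (0)
Last nonzero remainder: 4w - 24. Dividing through by 4 gives the monic gcd w - 6.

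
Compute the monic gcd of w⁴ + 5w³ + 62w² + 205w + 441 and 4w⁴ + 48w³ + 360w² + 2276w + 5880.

w² + w + 49

Euclidean algorithm in ℚ[w]:
  w⁴ + 5w³ + 62w² + 205w + 441 = (1/4)(4w⁴ + 48w³ + 360w² + 2276w + 5880) + (-7w³ - 28w² - 364w - 1029)
  4w⁴ + 48w³ + 360w² + 2276w + 5880 = (-(4/7)w - 32/7)(-7w³ - 28w² - 364w - 1029) + (24w² + 24w + 1176)
  -7w³ - 28w² - 364w - 1029 = (-(7/24)w - 7/8)(24w² + 24w + 1176) + (0)
Last nonzero remainder: 24w² + 24w + 1176. Dividing through by 24 gives the monic gcd w² + w + 49.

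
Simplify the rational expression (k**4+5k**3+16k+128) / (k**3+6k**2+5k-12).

By polynomial division,
  k**4+5k**3+16k+128 = (k-1)(k**3+6k**2+5k-12) + (k**2+33k+116)
  k**3+6k**2+5k-12 = (k-27)(k**2+33k+116) + (780k+3120)
  k**2+33k+116 = ((1/780)k+29/780)(780k+3120) + (0)
Last nonzero remainder: 780k+3120. Dividing through by 780 gives the monic gcd k+4.
Cancel k+4 from numerator and denominator to get the reduced form.

(k**3+k**2-4k+32)/(k**2+2k-3)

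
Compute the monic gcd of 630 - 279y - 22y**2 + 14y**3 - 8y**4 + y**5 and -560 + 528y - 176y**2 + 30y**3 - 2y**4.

Repeated division with remainder:
  y**5 - 8y**4 + 14y**3 - 22y**2 - 279y + 630 = (-(1/2)y - 7/2)(-2y**4 + 30y**3 - 176y**2 + 528y - 560) + (31y**3 - 374y**2 + 1289y - 1330)
  -2y**4 + 30y**3 - 176y**2 + 528y - 560 = (-(2/31)y + 182/961)(31y**3 - 374y**2 + 1289y - 1330) + (-(21150/961)y**2 + (190350/961)y - 296100/961)
  31y**3 - 374y**2 + 1289y - 1330 = (-(29791/21150)y + 18259/4230)(-(21150/961)y**2 + (190350/961)y - 296100/961) + (0)
Last nonzero remainder: -(21150/961)y**2 + (190350/961)y - 296100/961. Dividing through by -21150/961 gives the monic gcd y**2 - 9y + 14.

14 - 9y + y**2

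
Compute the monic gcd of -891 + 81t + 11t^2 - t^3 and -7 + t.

Euclidean algorithm in ℚ[t]:
  -t^3 + 11t^2 + 81t - 891 = (-t^2 + 4t + 109)(t - 7) + (-128)
  t - 7 = (-(1/128)t + 7/128)(-128) + (0)
The last nonzero remainder is the constant -128, so the polynomials are coprime and gcd = 1.

1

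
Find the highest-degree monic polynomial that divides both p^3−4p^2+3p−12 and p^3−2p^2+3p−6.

p^2+3

By polynomial division,
  p^3−4p^2+3p−12 = (p^3−2p^2+3p−6) + (−2p^2−6)
  p^3−2p^2+3p−6 = (−(1/2)p+1)(−2p^2−6) + (0)
Last nonzero remainder: −2p^2−6. Dividing through by −2 gives the monic gcd p^2+3.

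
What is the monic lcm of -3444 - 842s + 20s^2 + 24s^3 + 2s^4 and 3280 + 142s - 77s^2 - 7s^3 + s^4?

-137760 - 2684s + 6656s^2 + 359s^3 - 126s^4 - 6s^5 + s^6

By polynomial division,
  2s^4 + 24s^3 + 20s^2 - 842s - 3444 = (2)(s^4 - 7s^3 - 77s^2 + 142s + 3280) + (38s^3 + 174s^2 - 1126s - 10004)
  s^4 - 7s^3 - 77s^2 + 142s + 3280 = ((1/38)s - 110/361)(38s^3 + 174s^2 - 1126s - 10004) + ((2040/361)s^2 + (22440/361)s + 83640/361)
  38s^3 + 174s^2 - 1126s - 10004 = ((6859/1020)s - 22021/510)((2040/361)s^2 + (22440/361)s + 83640/361) + (0)
Last nonzero remainder: (2040/361)s^2 + (22440/361)s + 83640/361. Dividing through by 2040/361 gives the monic gcd s^2 + 11s + 41.
Then lcm(f, g) = f·g / gcd(f, g); expanding and making the result monic gives the answer.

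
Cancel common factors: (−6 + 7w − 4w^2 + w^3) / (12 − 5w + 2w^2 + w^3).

By polynomial division,
  w^3 − 4w^2 + 7w − 6 = (w^3 + 2w^2 − 5w + 12) + (−6w^2 + 12w − 18)
  w^3 + 2w^2 − 5w + 12 = (−(1/6)w − 2/3)(−6w^2 + 12w − 18) + (0)
Last nonzero remainder: −6w^2 + 12w − 18. Dividing through by −6 gives the monic gcd w^2 − 2w + 3.
Cancel w^2 − 2w + 3 from numerator and denominator to get the reduced form.

(−2 + w)/(4 + w)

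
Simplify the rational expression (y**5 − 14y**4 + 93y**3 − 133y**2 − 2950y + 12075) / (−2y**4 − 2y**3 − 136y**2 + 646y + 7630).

(−y**3 + 12y**2 − 104y + 345)/(2y**2 + 6y + 218)

Repeated division with remainder:
  y**5 − 14y**4 + 93y**3 − 133y**2 − 2950y + 12075 = (−(1/2)y + 15/2)(−2y**4 − 2y**3 − 136y**2 + 646y + 7630) + (40y**3 + 1210y**2 − 3980y − 45150)
  −2y**4 − 2y**3 − 136y**2 + 646y + 7630 = (−(1/20)y + 117/80)(40y**3 + 1210y**2 − 3980y − 45150) + (−(16837/8)y**2 + (16837/4)y + 589295/8)
  40y**3 + 1210y**2 − 3980y − 45150 = (−(320/16837)y − 10320/16837)(−(16837/8)y**2 + (16837/4)y + 589295/8) + (0)
Last nonzero remainder: −(16837/8)y**2 + (16837/4)y + 589295/8. Dividing through by −16837/8 gives the monic gcd y**2 − 2y − 35.
Cancel y**2 − 2y − 35 from numerator and denominator to get the reduced form.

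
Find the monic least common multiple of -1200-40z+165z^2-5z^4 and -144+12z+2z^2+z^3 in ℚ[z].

8640+1728z-900z^2-190z^3+3z^4+6z^5+z^6

Apply the Euclidean algorithm:
  -5z^4+165z^2-40z-1200 = (-5z+10)(z^3+2z^2+12z-144) + (205z^2-880z+240)
  z^3+2z^2+12z-144 = ((1/205)z+258/8405)(205z^2-880z+240) + ((63612/1681)z-254448/1681)
  205z^2-880z+240 = ((344605/63612)z-8405/5301)((63612/1681)z-254448/1681) + (0)
Last nonzero remainder: (63612/1681)z-254448/1681. Dividing through by 63612/1681 gives the monic gcd z-4.
Then lcm(f, g) = f·g / gcd(f, g); expanding and making the result monic gives the answer.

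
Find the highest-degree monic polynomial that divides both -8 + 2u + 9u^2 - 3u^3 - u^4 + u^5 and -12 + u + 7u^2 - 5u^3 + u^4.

Euclidean algorithm in ℚ[u]:
  u^5 - u^4 - 3u^3 + 9u^2 + 2u - 8 = (u + 4)(u^4 - 5u^3 + 7u^2 + u - 12) + (10u^3 - 20u^2 + 10u + 40)
  u^4 - 5u^3 + 7u^2 + u - 12 = ((1/10)u - 3/10)(10u^3 - 20u^2 + 10u + 40) + (0)
Last nonzero remainder: 10u^3 - 20u^2 + 10u + 40. Dividing through by 10 gives the monic gcd u^3 - 2u^2 + u + 4.

4 + u - 2u^2 + u^3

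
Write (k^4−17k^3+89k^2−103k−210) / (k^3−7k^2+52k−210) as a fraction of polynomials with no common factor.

Euclidean algorithm in ℚ[k]:
  k^4−17k^3+89k^2−103k−210 = (k−10)(k^3−7k^2+52k−210) + (−33k^2+627k−2310)
  k^3−7k^2+52k−210 = (−(1/33)k−4/11)(−33k^2+627k−2310) + (210k−1050)
  −33k^2+627k−2310 = (−(11/70)k+11/5)(210k−1050) + (0)
Last nonzero remainder: 210k−1050. Dividing through by 210 gives the monic gcd k−5.
Cancel k−5 from numerator and denominator to get the reduced form.

(k^3−12k^2+29k+42)/(k^2−2k+42)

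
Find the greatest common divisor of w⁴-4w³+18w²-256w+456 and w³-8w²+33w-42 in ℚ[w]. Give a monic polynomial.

Apply the Euclidean algorithm:
  w⁴-4w³+18w²-256w+456 = (w+4)(w³-8w²+33w-42) + (17w²-346w+624)
  w³-8w²+33w-42 = ((1/17)w+210/289)(17w²-346w+624) + ((71589/289)w-143178/289)
  17w²-346w+624 = ((4913/71589)w-30056/23863)((71589/289)w-143178/289) + (0)
Last nonzero remainder: (71589/289)w-143178/289. Dividing through by 71589/289 gives the monic gcd w-2.

w-2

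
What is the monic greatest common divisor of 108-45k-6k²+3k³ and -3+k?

By polynomial division,
  3k³-6k²-45k+108 = (3k²+3k-36)(k-3) + (0)
The last nonzero remainder k-3 is already monic.

-3+k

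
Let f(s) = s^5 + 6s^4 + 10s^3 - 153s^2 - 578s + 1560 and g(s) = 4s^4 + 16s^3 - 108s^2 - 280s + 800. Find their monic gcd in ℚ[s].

s^3 - s^2 - 22s + 40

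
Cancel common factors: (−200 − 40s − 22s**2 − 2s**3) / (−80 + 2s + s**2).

(−20 − 2s − 2s**2)/(−8 + s)

Repeated division with remainder:
  −2s**3 − 22s**2 − 40s − 200 = (−2s − 18)(s**2 + 2s − 80) + (−164s − 1640)
  s**2 + 2s − 80 = (−(1/164)s + 2/41)(−164s − 1640) + (0)
Last nonzero remainder: −164s − 1640. Dividing through by −164 gives the monic gcd s + 10.
Cancel s + 10 from numerator and denominator to get the reduced form.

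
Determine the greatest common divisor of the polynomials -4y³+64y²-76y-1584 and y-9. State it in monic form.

y-9

By polynomial division,
  -4y³+64y²-76y-1584 = (-4y²+28y+176)(y-9) + (0)
The last nonzero remainder y-9 is already monic.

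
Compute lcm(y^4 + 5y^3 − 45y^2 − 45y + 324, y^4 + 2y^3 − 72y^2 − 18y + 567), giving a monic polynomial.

Euclidean algorithm in ℚ[y]:
  y^4 + 5y^3 − 45y^2 − 45y + 324 = (y^4 + 2y^3 − 72y^2 − 18y + 567) + (3y^3 + 27y^2 − 27y − 243)
  y^4 + 2y^3 − 72y^2 − 18y + 567 = ((1/3)y − 7/3)(3y^3 + 27y^2 − 27y − 243) + (0)
Last nonzero remainder: 3y^3 + 27y^2 − 27y − 243. Dividing through by 3 gives the monic gcd y^3 + 9y^2 − 9y − 81.
Then lcm(f, g) = f·g / gcd(f, g); expanding and making the result monic gives the answer.

y^5 − 2y^4 − 80y^3 + 270y^2 + 639y − 2268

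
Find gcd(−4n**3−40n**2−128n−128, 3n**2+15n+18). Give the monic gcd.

n+2

Apply the Euclidean algorithm:
  −4n**3−40n**2−128n−128 = (−(4/3)n−20/3)(3n**2+15n+18) + (−4n−8)
  3n**2+15n+18 = (−(3/4)n−9/4)(−4n−8) + (0)
Last nonzero remainder: −4n−8. Dividing through by −4 gives the monic gcd n+2.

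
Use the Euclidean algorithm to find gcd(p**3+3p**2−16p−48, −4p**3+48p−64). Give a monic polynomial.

Euclidean algorithm in ℚ[p]:
  p**3+3p**2−16p−48 = (−1/4)(−4p**3+48p−64) + (3p**2−4p−64)
  −4p**3+48p−64 = (−(4/3)p−16/9)(3p**2−4p−64) + (−(400/9)p−1600/9)
  3p**2−4p−64 = (−(27/400)p+9/25)(−(400/9)p−1600/9) + (0)
Last nonzero remainder: −(400/9)p−1600/9. Dividing through by −400/9 gives the monic gcd p+4.

p+4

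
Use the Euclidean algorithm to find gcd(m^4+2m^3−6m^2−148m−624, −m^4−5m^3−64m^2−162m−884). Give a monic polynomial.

Repeated division with remainder:
  m^4+2m^3−6m^2−148m−624 = (−1)(−m^4−5m^3−64m^2−162m−884) + (−3m^3−70m^2−310m−1508)
  −m^4−5m^3−64m^2−162m−884 = ((1/3)m−55/9)(−3m^3−70m^2−310m−1508) + (−(3496/9)m^2−(13984/9)m−90896/9)
  −3m^3−70m^2−310m−1508 = ((27/3496)m+261/1748)(−(3496/9)m^2−(13984/9)m−90896/9) + (0)
Last nonzero remainder: −(3496/9)m^2−(13984/9)m−90896/9. Dividing through by −3496/9 gives the monic gcd m^2+4m+26.

m^2+4m+26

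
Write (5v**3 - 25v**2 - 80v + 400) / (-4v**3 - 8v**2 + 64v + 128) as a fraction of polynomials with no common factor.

Repeated division with remainder:
  5v**3 - 25v**2 - 80v + 400 = (-5/4)(-4v**3 - 8v**2 + 64v + 128) + (-35v**2 + 560)
  -4v**3 - 8v**2 + 64v + 128 = ((4/35)v + 8/35)(-35v**2 + 560) + (0)
Last nonzero remainder: -35v**2 + 560. Dividing through by -35 gives the monic gcd v**2 - 16.
Cancel v**2 - 16 from numerator and denominator to get the reduced form.

(-5v + 25)/(4v + 8)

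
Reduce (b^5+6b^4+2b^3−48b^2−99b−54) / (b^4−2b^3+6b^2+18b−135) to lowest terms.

Repeated division with remainder:
  b^5+6b^4+2b^3−48b^2−99b−54 = (b+8)(b^4−2b^3+6b^2+18b−135) + (12b^3−114b^2−108b+1026)
  b^4−2b^3+6b^2+18b−135 = ((1/12)b+5/8)(12b^3−114b^2−108b+1026) + ((345/4)b^2−3105/4)
  12b^3−114b^2−108b+1026 = ((16/115)b−152/115)((345/4)b^2−3105/4) + (0)
Last nonzero remainder: (345/4)b^2−3105/4. Dividing through by 345/4 gives the monic gcd b^2−9.
Cancel b^2−9 from numerator and denominator to get the reduced form.

(b^3+6b^2+11b+6)/(b^2−2b+15)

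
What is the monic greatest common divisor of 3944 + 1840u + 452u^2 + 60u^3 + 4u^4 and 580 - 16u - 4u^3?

Repeated division with remainder:
  4u^4 + 60u^3 + 452u^2 + 1840u + 3944 = (-u - 15)(-4u^3 - 16u + 580) + (436u^2 + 2180u + 12644)
  -4u^3 - 16u + 580 = (-(1/109)u + 5/109)(436u^2 + 2180u + 12644) + (0)
Last nonzero remainder: 436u^2 + 2180u + 12644. Dividing through by 436 gives the monic gcd u^2 + 5u + 29.

29 + 5u + u^2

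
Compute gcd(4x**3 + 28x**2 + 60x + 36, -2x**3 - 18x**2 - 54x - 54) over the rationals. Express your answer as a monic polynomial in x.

By polynomial division,
  4x**3 + 28x**2 + 60x + 36 = (-2)(-2x**3 - 18x**2 - 54x - 54) + (-8x**2 - 48x - 72)
  -2x**3 - 18x**2 - 54x - 54 = ((1/4)x + 3/4)(-8x**2 - 48x - 72) + (0)
Last nonzero remainder: -8x**2 - 48x - 72. Dividing through by -8 gives the monic gcd x**2 + 6x + 9.

x**2 + 6x + 9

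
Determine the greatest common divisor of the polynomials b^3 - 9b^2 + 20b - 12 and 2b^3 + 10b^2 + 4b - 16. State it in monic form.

Euclidean algorithm in ℚ[b]:
  b^3 - 9b^2 + 20b - 12 = (1/2)(2b^3 + 10b^2 + 4b - 16) + (-14b^2 + 18b - 4)
  2b^3 + 10b^2 + 4b - 16 = (-(1/7)b - 44/49)(-14b^2 + 18b - 4) + ((960/49)b - 960/49)
  -14b^2 + 18b - 4 = (-(343/480)b + 49/240)((960/49)b - 960/49) + (0)
Last nonzero remainder: (960/49)b - 960/49. Dividing through by 960/49 gives the monic gcd b - 1.

b - 1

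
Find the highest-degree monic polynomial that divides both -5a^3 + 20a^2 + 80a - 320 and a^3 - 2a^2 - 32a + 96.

a^2 - 8a + 16

By polynomial division,
  -5a^3 + 20a^2 + 80a - 320 = (-5)(a^3 - 2a^2 - 32a + 96) + (10a^2 - 80a + 160)
  a^3 - 2a^2 - 32a + 96 = ((1/10)a + 3/5)(10a^2 - 80a + 160) + (0)
Last nonzero remainder: 10a^2 - 80a + 160. Dividing through by 10 gives the monic gcd a^2 - 8a + 16.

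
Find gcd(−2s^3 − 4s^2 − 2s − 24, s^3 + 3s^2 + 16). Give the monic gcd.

s^2 − s + 4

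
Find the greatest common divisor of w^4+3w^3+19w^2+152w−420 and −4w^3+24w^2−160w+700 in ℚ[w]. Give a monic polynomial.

w^2−w+35

By polynomial division,
  w^4+3w^3+19w^2+152w−420 = (−(1/4)w−9/4)(−4w^3+24w^2−160w+700) + (33w^2−33w+1155)
  −4w^3+24w^2−160w+700 = (−(4/33)w+20/33)(33w^2−33w+1155) + (0)
Last nonzero remainder: 33w^2−33w+1155. Dividing through by 33 gives the monic gcd w^2−w+35.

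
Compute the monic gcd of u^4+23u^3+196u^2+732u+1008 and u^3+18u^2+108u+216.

Apply the Euclidean algorithm:
  u^4+23u^3+196u^2+732u+1008 = (u+5)(u^3+18u^2+108u+216) + (−2u^2−24u−72)
  u^3+18u^2+108u+216 = (−(1/2)u−3)(−2u^2−24u−72) + (0)
Last nonzero remainder: −2u^2−24u−72. Dividing through by −2 gives the monic gcd u^2+12u+36.

u^2+12u+36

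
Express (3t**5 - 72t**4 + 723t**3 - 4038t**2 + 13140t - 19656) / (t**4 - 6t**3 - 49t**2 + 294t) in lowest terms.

(3t**3 - 33t**2 + 168t - 468)/(t**2 + 7t)

By polynomial division,
  3t**5 - 72t**4 + 723t**3 - 4038t**2 + 13140t - 19656 = (3t - 54)(t**4 - 6t**3 - 49t**2 + 294t) + (546t**3 - 7566t**2 + 29016t - 19656)
  t**4 - 6t**3 - 49t**2 + 294t = ((1/546)t + 55/3822)(546t**3 - 7566t**2 + 29016t - 19656) + ((330/49)t**2 - (4290/49)t + 1980/7)
  546t**3 - 7566t**2 + 29016t - 19656 = ((4459/55)t - 3822/55)((330/49)t**2 - (4290/49)t + 1980/7) + (0)
Last nonzero remainder: (330/49)t**2 - (4290/49)t + 1980/7. Dividing through by 330/49 gives the monic gcd t**2 - 13t + 42.
Cancel t**2 - 13t + 42 from numerator and denominator to get the reduced form.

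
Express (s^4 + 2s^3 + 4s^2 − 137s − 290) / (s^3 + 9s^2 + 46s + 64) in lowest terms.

Apply the Euclidean algorithm:
  s^4 + 2s^3 + 4s^2 − 137s − 290 = (s − 7)(s^3 + 9s^2 + 46s + 64) + (21s^2 + 121s + 158)
  s^3 + 9s^2 + 46s + 64 = ((1/21)s + 68/441)(21s^2 + 121s + 158) + ((8740/441)s + 17480/441)
  21s^2 + 121s + 158 = ((9261/8740)s + 34839/8740)((8740/441)s + 17480/441) + (0)
Last nonzero remainder: (8740/441)s + 17480/441. Dividing through by 8740/441 gives the monic gcd s + 2.
Cancel s + 2 from numerator and denominator to get the reduced form.

(s^3 + 4s − 145)/(s^2 + 7s + 32)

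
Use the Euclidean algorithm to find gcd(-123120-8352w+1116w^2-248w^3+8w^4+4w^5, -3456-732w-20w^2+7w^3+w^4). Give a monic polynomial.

-54-3w+w^2

Euclidean algorithm in ℚ[w]:
  4w^5+8w^4-248w^3+1116w^2-8352w-123120 = (4w-20)(w^4+7w^3-20w^2-732w-3456) + (-28w^3+3644w^2-9168w-192240)
  w^4+7w^3-20w^2-732w-3456 = (-(1/28)w-240/49)(-28w^3+3644w^2-9168w-192240) + ((857536/49)w^2-(2572608/49)w-46306944/49)
  -28w^3+3644w^2-9168w-192240 = (-(343/214384)w+21805/107192)((857536/49)w^2-(2572608/49)w-46306944/49) + (0)
Last nonzero remainder: (857536/49)w^2-(2572608/49)w-46306944/49. Dividing through by 857536/49 gives the monic gcd w^2-3w-54.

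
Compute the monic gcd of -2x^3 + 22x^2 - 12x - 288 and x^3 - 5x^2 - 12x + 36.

x^2 - 3x - 18

Apply the Euclidean algorithm:
  -2x^3 + 22x^2 - 12x - 288 = (-2)(x^3 - 5x^2 - 12x + 36) + (12x^2 - 36x - 216)
  x^3 - 5x^2 - 12x + 36 = ((1/12)x - 1/6)(12x^2 - 36x - 216) + (0)
Last nonzero remainder: 12x^2 - 36x - 216. Dividing through by 12 gives the monic gcd x^2 - 3x - 18.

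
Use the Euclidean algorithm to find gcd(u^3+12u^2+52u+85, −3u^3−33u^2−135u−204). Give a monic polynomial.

u^2+7u+17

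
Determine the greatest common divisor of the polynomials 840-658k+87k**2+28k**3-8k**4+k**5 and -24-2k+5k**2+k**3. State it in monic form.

Apply the Euclidean algorithm:
  k**5-8k**4+28k**3+87k**2-658k+840 = (k**2-13k+95)(k**3+5k**2-2k-24) + (-390k**2-780k+3120)
  k**3+5k**2-2k-24 = (-(1/390)k-1/130)(-390k**2-780k+3120) + (0)
Last nonzero remainder: -390k**2-780k+3120. Dividing through by -390 gives the monic gcd k**2+2k-8.

-8+2k+k**2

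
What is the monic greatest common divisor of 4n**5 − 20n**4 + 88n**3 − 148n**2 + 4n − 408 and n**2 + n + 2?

n**2 + n + 2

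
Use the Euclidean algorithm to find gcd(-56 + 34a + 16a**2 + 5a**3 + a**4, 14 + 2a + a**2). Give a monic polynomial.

Apply the Euclidean algorithm:
  a**4 + 5a**3 + 16a**2 + 34a - 56 = (a**2 + 3a - 4)(a**2 + 2a + 14) + (0)
The last nonzero remainder a**2 + 2a + 14 is already monic.

14 + 2a + a**2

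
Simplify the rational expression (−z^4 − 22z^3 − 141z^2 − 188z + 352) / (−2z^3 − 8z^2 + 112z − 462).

(z^3 + 11z^2 + 20z − 32)/(2z^2 − 14z + 42)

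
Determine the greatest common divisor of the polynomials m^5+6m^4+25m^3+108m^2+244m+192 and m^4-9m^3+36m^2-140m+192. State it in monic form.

m^2-m+16

Euclidean algorithm in ℚ[m]:
  m^5+6m^4+25m^3+108m^2+244m+192 = (m+15)(m^4-9m^3+36m^2-140m+192) + (124m^3-292m^2+2152m-2688)
  m^4-9m^3+36m^2-140m+192 = ((1/124)m-103/1922)(124m^3-292m^2+2152m-2688) + ((2880/961)m^2-(2880/961)m+46080/961)
  124m^3-292m^2+2152m-2688 = ((29791/720)m-6727/120)((2880/961)m^2-(2880/961)m+46080/961) + (0)
Last nonzero remainder: (2880/961)m^2-(2880/961)m+46080/961. Dividing through by 2880/961 gives the monic gcd m^2-m+16.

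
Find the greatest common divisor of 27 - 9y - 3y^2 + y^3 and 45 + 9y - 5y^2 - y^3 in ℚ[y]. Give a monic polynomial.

-9 + y^2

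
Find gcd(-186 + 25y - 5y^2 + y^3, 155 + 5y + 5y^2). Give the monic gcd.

31 + y + y^2

By polynomial division,
  y^3 - 5y^2 + 25y - 186 = ((1/5)y - 6/5)(5y^2 + 5y + 155) + (0)
Last nonzero remainder: 5y^2 + 5y + 155. Dividing through by 5 gives the monic gcd y^2 + y + 31.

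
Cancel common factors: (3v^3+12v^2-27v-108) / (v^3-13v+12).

(3v+9)/(v-1)

Repeated division with remainder:
  3v^3+12v^2-27v-108 = (3)(v^3-13v+12) + (12v^2+12v-144)
  v^3-13v+12 = ((1/12)v-1/12)(12v^2+12v-144) + (0)
Last nonzero remainder: 12v^2+12v-144. Dividing through by 12 gives the monic gcd v^2+v-12.
Cancel v^2+v-12 from numerator and denominator to get the reduced form.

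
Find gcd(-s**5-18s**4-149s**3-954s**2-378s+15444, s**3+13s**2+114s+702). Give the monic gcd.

s**2+4s+78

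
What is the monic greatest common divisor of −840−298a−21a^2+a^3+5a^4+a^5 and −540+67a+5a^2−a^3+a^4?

−20+a+a^2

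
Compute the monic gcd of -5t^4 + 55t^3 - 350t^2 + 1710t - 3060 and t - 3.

t - 3

Apply the Euclidean algorithm:
  -5t^4 + 55t^3 - 350t^2 + 1710t - 3060 = (-5t^3 + 40t^2 - 230t + 1020)(t - 3) + (0)
The last nonzero remainder t - 3 is already monic.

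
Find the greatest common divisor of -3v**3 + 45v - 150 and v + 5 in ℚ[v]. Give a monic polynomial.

Euclidean algorithm in ℚ[v]:
  -3v**3 + 45v - 150 = (-3v**2 + 15v - 30)(v + 5) + (0)
The last nonzero remainder v + 5 is already monic.

v + 5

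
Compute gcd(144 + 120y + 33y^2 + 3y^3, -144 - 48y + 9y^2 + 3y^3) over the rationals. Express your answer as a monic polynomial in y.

Apply the Euclidean algorithm:
  3y^3 + 33y^2 + 120y + 144 = (3y^3 + 9y^2 - 48y - 144) + (24y^2 + 168y + 288)
  3y^3 + 9y^2 - 48y - 144 = ((1/8)y - 1/2)(24y^2 + 168y + 288) + (0)
Last nonzero remainder: 24y^2 + 168y + 288. Dividing through by 24 gives the monic gcd y^2 + 7y + 12.

12 + 7y + y^2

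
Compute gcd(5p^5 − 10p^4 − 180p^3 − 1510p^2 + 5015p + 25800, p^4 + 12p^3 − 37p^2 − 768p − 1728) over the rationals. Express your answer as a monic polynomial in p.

p^2 − 5p − 24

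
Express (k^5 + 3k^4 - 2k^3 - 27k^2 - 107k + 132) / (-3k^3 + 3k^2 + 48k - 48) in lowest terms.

(-k^3 - 2k + 33)/(3k - 12)

Repeated division with remainder:
  k^5 + 3k^4 - 2k^3 - 27k^2 - 107k + 132 = (-(1/3)k^2 - (4/3)k - 6)(-3k^3 + 3k^2 + 48k - 48) + (39k^2 + 117k - 156)
  -3k^3 + 3k^2 + 48k - 48 = (-(1/13)k + 4/13)(39k^2 + 117k - 156) + (0)
Last nonzero remainder: 39k^2 + 117k - 156. Dividing through by 39 gives the monic gcd k^2 + 3k - 4.
Cancel k^2 + 3k - 4 from numerator and denominator to get the reduced form.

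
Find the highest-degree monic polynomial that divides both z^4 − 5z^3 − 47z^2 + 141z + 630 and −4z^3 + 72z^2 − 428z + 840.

Repeated division with remainder:
  z^4 − 5z^3 − 47z^2 + 141z + 630 = (−(1/4)z − 13/4)(−4z^3 + 72z^2 − 428z + 840) + (80z^2 − 1040z + 3360)
  −4z^3 + 72z^2 − 428z + 840 = (−(1/20)z + 1/4)(80z^2 − 1040z + 3360) + (0)
Last nonzero remainder: 80z^2 − 1040z + 3360. Dividing through by 80 gives the monic gcd z^2 − 13z + 42.

z^2 − 13z + 42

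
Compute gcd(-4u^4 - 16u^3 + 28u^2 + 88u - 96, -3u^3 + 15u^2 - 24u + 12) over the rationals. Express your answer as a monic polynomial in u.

Euclidean algorithm in ℚ[u]:
  -4u^4 - 16u^3 + 28u^2 + 88u - 96 = ((4/3)u + 12)(-3u^3 + 15u^2 - 24u + 12) + (-120u^2 + 360u - 240)
  -3u^3 + 15u^2 - 24u + 12 = ((1/40)u - 1/20)(-120u^2 + 360u - 240) + (0)
Last nonzero remainder: -120u^2 + 360u - 240. Dividing through by -120 gives the monic gcd u^2 - 3u + 2.

u^2 - 3u + 2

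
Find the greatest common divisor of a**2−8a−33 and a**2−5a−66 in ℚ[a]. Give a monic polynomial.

a−11

Euclidean algorithm in ℚ[a]:
  a**2−8a−33 = (a**2−5a−66) + (−3a+33)
  a**2−5a−66 = (−(1/3)a−2)(−3a+33) + (0)
Last nonzero remainder: −3a+33. Dividing through by −3 gives the monic gcd a−11.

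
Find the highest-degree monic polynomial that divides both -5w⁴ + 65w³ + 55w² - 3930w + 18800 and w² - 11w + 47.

w² - 11w + 47

Euclidean algorithm in ℚ[w]:
  -5w⁴ + 65w³ + 55w² - 3930w + 18800 = (-5w² + 10w + 400)(w² - 11w + 47) + (0)
The last nonzero remainder w² - 11w + 47 is already monic.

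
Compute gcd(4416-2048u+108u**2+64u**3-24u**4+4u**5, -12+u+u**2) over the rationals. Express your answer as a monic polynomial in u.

Euclidean algorithm in ℚ[u]:
  4u**5-24u**4+64u**3+108u**2-2048u+4416 = (4u**3-28u**2+140u-368)(u**2+u-12) + (0)
The last nonzero remainder u**2+u-12 is already monic.

-12+u+u**2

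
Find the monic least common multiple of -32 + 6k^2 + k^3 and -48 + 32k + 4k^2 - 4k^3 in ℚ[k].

192 - 32k - 68k^2 + 7k^4 + k^5

Repeated division with remainder:
  k^3 + 6k^2 - 32 = (-1/4)(-4k^3 + 4k^2 + 32k - 48) + (7k^2 + 8k - 44)
  -4k^3 + 4k^2 + 32k - 48 = (-(4/7)k + 60/49)(7k^2 + 8k - 44) + (-(144/49)k + 288/49)
  7k^2 + 8k - 44 = (-(343/144)k - 539/72)(-(144/49)k + 288/49) + (0)
Last nonzero remainder: -(144/49)k + 288/49. Dividing through by -144/49 gives the monic gcd k - 2.
Then lcm(f, g) = f·g / gcd(f, g); expanding and making the result monic gives the answer.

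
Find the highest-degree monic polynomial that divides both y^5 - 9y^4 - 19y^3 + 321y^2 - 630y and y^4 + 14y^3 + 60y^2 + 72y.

y^2 + 6y

Euclidean algorithm in ℚ[y]:
  y^5 - 9y^4 - 19y^3 + 321y^2 - 630y = (y - 23)(y^4 + 14y^3 + 60y^2 + 72y) + (243y^3 + 1629y^2 + 1026y)
  y^4 + 14y^3 + 60y^2 + 72y = ((1/243)y + 197/6561)(243y^3 + 1629y^2 + 1026y) + ((5005/729)y^2 + (10010/243)y)
  243y^3 + 1629y^2 + 1026y = ((177147/5005)y + 124659/5005)((5005/729)y^2 + (10010/243)y) + (0)
Last nonzero remainder: (5005/729)y^2 + (10010/243)y. Dividing through by 5005/729 gives the monic gcd y^2 + 6y.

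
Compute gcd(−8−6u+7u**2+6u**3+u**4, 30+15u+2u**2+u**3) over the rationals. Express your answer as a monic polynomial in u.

2+u

By polynomial division,
  u**4+6u**3+7u**2−6u−8 = (u+4)(u**3+2u**2+15u+30) + (−16u**2−96u−128)
  u**3+2u**2+15u+30 = (−(1/16)u+1/4)(−16u**2−96u−128) + (31u+62)
  −16u**2−96u−128 = (−(16/31)u−64/31)(31u+62) + (0)
Last nonzero remainder: 31u+62. Dividing through by 31 gives the monic gcd u+2.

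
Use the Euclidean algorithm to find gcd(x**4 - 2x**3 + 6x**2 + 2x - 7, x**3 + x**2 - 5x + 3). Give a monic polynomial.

Repeated division with remainder:
  x**4 - 2x**3 + 6x**2 + 2x - 7 = (x - 3)(x**3 + x**2 - 5x + 3) + (14x**2 - 16x + 2)
  x**3 + x**2 - 5x + 3 = ((1/14)x + 15/98)(14x**2 - 16x + 2) + (-(132/49)x + 132/49)
  14x**2 - 16x + 2 = (-(343/66)x + 49/66)(-(132/49)x + 132/49) + (0)
Last nonzero remainder: -(132/49)x + 132/49. Dividing through by -132/49 gives the monic gcd x - 1.

x - 1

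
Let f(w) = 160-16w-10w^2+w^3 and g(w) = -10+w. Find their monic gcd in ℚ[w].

-10+w

Apply the Euclidean algorithm:
  w^3-10w^2-16w+160 = (w^2-16)(w-10) + (0)
The last nonzero remainder w-10 is already monic.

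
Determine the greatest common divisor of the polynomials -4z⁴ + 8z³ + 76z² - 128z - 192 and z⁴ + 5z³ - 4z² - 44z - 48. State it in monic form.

z² + z - 12

Apply the Euclidean algorithm:
  -4z⁴ + 8z³ + 76z² - 128z - 192 = (-4)(z⁴ + 5z³ - 4z² - 44z - 48) + (28z³ + 60z² - 304z - 384)
  z⁴ + 5z³ - 4z² - 44z - 48 = ((1/28)z + 5/49)(28z³ + 60z² - 304z - 384) + ((36/49)z² + (36/49)z - 432/49)
  28z³ + 60z² - 304z - 384 = ((343/9)z + 392/9)((36/49)z² + (36/49)z - 432/49) + (0)
Last nonzero remainder: (36/49)z² + (36/49)z - 432/49. Dividing through by 36/49 gives the monic gcd z² + z - 12.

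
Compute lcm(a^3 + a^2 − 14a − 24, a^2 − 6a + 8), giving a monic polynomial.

By polynomial division,
  a^3 + a^2 − 14a − 24 = (a + 7)(a^2 − 6a + 8) + (20a − 80)
  a^2 − 6a + 8 = ((1/20)a − 1/10)(20a − 80) + (0)
Last nonzero remainder: 20a − 80. Dividing through by 20 gives the monic gcd a − 4.
Then lcm(f, g) = f·g / gcd(f, g); expanding and making the result monic gives the answer.

a^4 − a^3 − 16a^2 + 4a + 48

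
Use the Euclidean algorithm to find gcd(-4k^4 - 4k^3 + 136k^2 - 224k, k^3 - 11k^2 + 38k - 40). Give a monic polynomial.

k^2 - 6k + 8

By polynomial division,
  -4k^4 - 4k^3 + 136k^2 - 224k = (-4k - 48)(k^3 - 11k^2 + 38k - 40) + (-240k^2 + 1440k - 1920)
  k^3 - 11k^2 + 38k - 40 = (-(1/240)k + 1/48)(-240k^2 + 1440k - 1920) + (0)
Last nonzero remainder: -240k^2 + 1440k - 1920. Dividing through by -240 gives the monic gcd k^2 - 6k + 8.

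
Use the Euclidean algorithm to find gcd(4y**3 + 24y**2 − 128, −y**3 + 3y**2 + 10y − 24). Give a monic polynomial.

y − 2

Euclidean algorithm in ℚ[y]:
  4y**3 + 24y**2 − 128 = (−4)(−y**3 + 3y**2 + 10y − 24) + (36y**2 + 40y − 224)
  −y**3 + 3y**2 + 10y − 24 = (−(1/36)y + 37/324)(36y**2 + 40y − 224) + (−(64/81)y + 128/81)
  36y**2 + 40y − 224 = (−(729/16)y − 567/4)(−(64/81)y + 128/81) + (0)
Last nonzero remainder: −(64/81)y + 128/81. Dividing through by −64/81 gives the monic gcd y − 2.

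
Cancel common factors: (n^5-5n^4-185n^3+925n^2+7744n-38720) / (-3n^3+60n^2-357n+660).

(-n^3-11n^2+64n+704)/(3n-12)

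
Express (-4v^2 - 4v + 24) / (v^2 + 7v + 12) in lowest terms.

(-4v + 8)/(v + 4)

By polynomial division,
  -4v^2 - 4v + 24 = (-4)(v^2 + 7v + 12) + (24v + 72)
  v^2 + 7v + 12 = ((1/24)v + 1/6)(24v + 72) + (0)
Last nonzero remainder: 24v + 72. Dividing through by 24 gives the monic gcd v + 3.
Cancel v + 3 from numerator and denominator to get the reduced form.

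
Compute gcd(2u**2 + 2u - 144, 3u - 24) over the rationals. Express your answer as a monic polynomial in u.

u - 8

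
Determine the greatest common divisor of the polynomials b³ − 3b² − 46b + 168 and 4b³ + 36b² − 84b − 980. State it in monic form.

b + 7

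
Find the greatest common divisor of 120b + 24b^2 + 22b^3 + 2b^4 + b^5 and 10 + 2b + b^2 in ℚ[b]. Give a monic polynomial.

10 + 2b + b^2

Euclidean algorithm in ℚ[b]:
  b^5 + 2b^4 + 22b^3 + 24b^2 + 120b = (b^3 + 12b)(b^2 + 2b + 10) + (0)
The last nonzero remainder b^2 + 2b + 10 is already monic.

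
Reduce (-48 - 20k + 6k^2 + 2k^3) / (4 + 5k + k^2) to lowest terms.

(-12 - 2k + 2k^2)/(1 + k)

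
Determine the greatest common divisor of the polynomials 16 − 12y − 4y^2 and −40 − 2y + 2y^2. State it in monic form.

Repeated division with remainder:
  −4y^2 − 12y + 16 = (−2)(2y^2 − 2y − 40) + (−16y − 64)
  2y^2 − 2y − 40 = (−(1/8)y + 5/8)(−16y − 64) + (0)
Last nonzero remainder: −16y − 64. Dividing through by −16 gives the monic gcd y + 4.

4 + y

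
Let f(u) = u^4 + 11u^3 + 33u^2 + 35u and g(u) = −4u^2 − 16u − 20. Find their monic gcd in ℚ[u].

Euclidean algorithm in ℚ[u]:
  u^4 + 11u^3 + 33u^2 + 35u = (−(1/4)u^2 − (7/4)u)(−4u^2 − 16u − 20) + (0)
Last nonzero remainder: −4u^2 − 16u − 20. Dividing through by −4 gives the monic gcd u^2 + 4u + 5.

u^2 + 4u + 5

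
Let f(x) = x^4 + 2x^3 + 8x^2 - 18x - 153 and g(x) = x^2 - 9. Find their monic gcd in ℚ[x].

Repeated division with remainder:
  x^4 + 2x^3 + 8x^2 - 18x - 153 = (x^2 + 2x + 17)(x^2 - 9) + (0)
The last nonzero remainder x^2 - 9 is already monic.

x^2 - 9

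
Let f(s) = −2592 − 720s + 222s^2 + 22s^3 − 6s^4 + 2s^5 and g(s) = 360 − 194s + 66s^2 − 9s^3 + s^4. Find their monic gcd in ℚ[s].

36 − 5s + s^2

Repeated division with remainder:
  2s^5 − 6s^4 + 22s^3 + 222s^2 − 720s − 2592 = (2s + 12)(s^4 − 9s^3 + 66s^2 − 194s + 360) + (−2s^3 − 182s^2 + 888s − 6912)
  s^4 − 9s^3 + 66s^2 − 194s + 360 = (−(1/2)s + 50)(−2s^3 − 182s^2 + 888s − 6912) + (9610s^2 − 48050s + 345960)
  −2s^3 − 182s^2 + 888s − 6912 = (−(1/4805)s − 96/4805)(9610s^2 − 48050s + 345960) + (0)
Last nonzero remainder: 9610s^2 − 48050s + 345960. Dividing through by 9610 gives the monic gcd s^2 − 5s + 36.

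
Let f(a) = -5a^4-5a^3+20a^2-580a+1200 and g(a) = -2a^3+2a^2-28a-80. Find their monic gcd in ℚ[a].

a^2-3a+20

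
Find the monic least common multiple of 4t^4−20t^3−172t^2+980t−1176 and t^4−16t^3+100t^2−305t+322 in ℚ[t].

Apply the Euclidean algorithm:
  4t^4−20t^3−172t^2+980t−1176 = (4)(t^4−16t^3+100t^2−305t+322) + (44t^3−572t^2+2200t−2464)
  t^4−16t^3+100t^2−305t+322 = ((1/44)t−3/44)(44t^3−572t^2+2200t−2464) + (11t^2−99t+154)
  44t^3−572t^2+2200t−2464 = (4t−16)(11t^2−99t+154) + (0)
Last nonzero remainder: 11t^2−99t+154. Dividing through by 11 gives the monic gcd t^2−9t+14.
Then lcm(f, g) = f·g / gcd(f, g); expanding and making the result monic gives the answer.

t^6−12t^5+15t^4+431t^3−2998t^2+7693t−6762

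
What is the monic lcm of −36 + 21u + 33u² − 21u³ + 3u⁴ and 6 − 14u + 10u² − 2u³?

Repeated division with remainder:
  3u⁴ − 21u³ + 33u² + 21u − 36 = (−(3/2)u + 3)(−2u³ + 10u² − 14u + 6) + (−18u² + 72u − 54)
  −2u³ + 10u² − 14u + 6 = ((1/9)u − 1/9)(−18u² + 72u − 54) + (0)
Last nonzero remainder: −18u² + 72u − 54. Dividing through by −18 gives the monic gcd u² − 4u + 3.
Then lcm(f, g) = f·g / gcd(f, g); expanding and making the result monic gives the answer.

12 − 19u − 4u² + 18u³ − 8u⁴ + u⁵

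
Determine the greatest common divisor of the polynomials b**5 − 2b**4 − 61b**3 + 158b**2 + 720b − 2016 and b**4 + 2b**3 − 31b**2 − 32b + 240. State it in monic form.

b**3 − 3b**2 − 16b + 48

Apply the Euclidean algorithm:
  b**5 − 2b**4 − 61b**3 + 158b**2 + 720b − 2016 = (b − 4)(b**4 + 2b**3 − 31b**2 − 32b + 240) + (−22b**3 + 66b**2 + 352b − 1056)
  b**4 + 2b**3 − 31b**2 − 32b + 240 = (−(1/22)b − 5/22)(−22b**3 + 66b**2 + 352b − 1056) + (0)
Last nonzero remainder: −22b**3 + 66b**2 + 352b − 1056. Dividing through by −22 gives the monic gcd b**3 − 3b**2 − 16b + 48.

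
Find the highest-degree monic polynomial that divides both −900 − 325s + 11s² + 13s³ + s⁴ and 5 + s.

By polynomial division,
  s⁴ + 13s³ + 11s² − 325s − 900 = (s³ + 8s² − 29s − 180)(s + 5) + (0)
The last nonzero remainder s + 5 is already monic.

5 + s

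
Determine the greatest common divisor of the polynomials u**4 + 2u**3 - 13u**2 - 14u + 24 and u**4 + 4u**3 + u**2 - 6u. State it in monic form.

Repeated division with remainder:
  u**4 + 2u**3 - 13u**2 - 14u + 24 = (u**4 + 4u**3 + u**2 - 6u) + (-2u**3 - 14u**2 - 8u + 24)
  u**4 + 4u**3 + u**2 - 6u = (-(1/2)u + 3/2)(-2u**3 - 14u**2 - 8u + 24) + (18u**2 + 18u - 36)
  -2u**3 - 14u**2 - 8u + 24 = (-(1/9)u - 2/3)(18u**2 + 18u - 36) + (0)
Last nonzero remainder: 18u**2 + 18u - 36. Dividing through by 18 gives the monic gcd u**2 + u - 2.

u**2 + u - 2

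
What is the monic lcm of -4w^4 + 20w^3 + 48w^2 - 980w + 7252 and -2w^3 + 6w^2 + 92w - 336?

w^6 - 15w^5 + 62w^4 + 245w^3 - 4551w^2 + 24010w - 43512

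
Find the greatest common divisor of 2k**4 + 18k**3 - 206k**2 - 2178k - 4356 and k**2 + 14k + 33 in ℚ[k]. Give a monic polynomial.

k**2 + 14k + 33

Apply the Euclidean algorithm:
  2k**4 + 18k**3 - 206k**2 - 2178k - 4356 = (2k**2 - 10k - 132)(k**2 + 14k + 33) + (0)
The last nonzero remainder k**2 + 14k + 33 is already monic.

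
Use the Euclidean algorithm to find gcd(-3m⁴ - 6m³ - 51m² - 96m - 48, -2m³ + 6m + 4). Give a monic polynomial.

Euclidean algorithm in ℚ[m]:
  -3m⁴ - 6m³ - 51m² - 96m - 48 = ((3/2)m + 3)(-2m³ + 6m + 4) + (-60m² - 120m - 60)
  -2m³ + 6m + 4 = ((1/30)m - 1/15)(-60m² - 120m - 60) + (0)
Last nonzero remainder: -60m² - 120m - 60. Dividing through by -60 gives the monic gcd m² + 2m + 1.

m² + 2m + 1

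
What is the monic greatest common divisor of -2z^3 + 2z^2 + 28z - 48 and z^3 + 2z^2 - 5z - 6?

z - 2

Euclidean algorithm in ℚ[z]:
  -2z^3 + 2z^2 + 28z - 48 = (-2)(z^3 + 2z^2 - 5z - 6) + (6z^2 + 18z - 60)
  z^3 + 2z^2 - 5z - 6 = ((1/6)z - 1/6)(6z^2 + 18z - 60) + (8z - 16)
  6z^2 + 18z - 60 = ((3/4)z + 15/4)(8z - 16) + (0)
Last nonzero remainder: 8z - 16. Dividing through by 8 gives the monic gcd z - 2.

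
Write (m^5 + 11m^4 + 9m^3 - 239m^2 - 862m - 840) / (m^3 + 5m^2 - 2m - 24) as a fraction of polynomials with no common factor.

(m^3 + 4m^2 - 31m - 70)/(m - 2)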